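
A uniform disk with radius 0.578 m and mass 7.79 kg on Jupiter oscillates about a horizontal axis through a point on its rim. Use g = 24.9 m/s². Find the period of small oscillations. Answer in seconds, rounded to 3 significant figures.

I_cm = ½mr² = 1.301 kg·m². The pivot is at distance d = 0.578 m from the centre of mass.
By the parallel-axis theorem, I = I_cm + md² = 1.301 + 2.603 = 3.904 kg·m².
T = 2π√(I/(mgd)) = 2π√(3.904/(7.79 × 24.9 × 0.578)) = 1.17 s.

1.17 s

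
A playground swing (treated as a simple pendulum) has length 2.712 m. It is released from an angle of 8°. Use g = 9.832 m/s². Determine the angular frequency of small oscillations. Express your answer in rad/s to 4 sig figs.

ω = √(g/L) = √(9.832/2.712) = 1.904 rad/s.

1.904 rad/s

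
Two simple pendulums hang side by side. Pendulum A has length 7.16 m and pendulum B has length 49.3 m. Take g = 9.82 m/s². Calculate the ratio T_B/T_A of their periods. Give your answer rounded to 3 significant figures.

T ∝ √L, so T_B/T_A = √(L_B/L_A) = √(49.3/7.16) = 2.62.

2.62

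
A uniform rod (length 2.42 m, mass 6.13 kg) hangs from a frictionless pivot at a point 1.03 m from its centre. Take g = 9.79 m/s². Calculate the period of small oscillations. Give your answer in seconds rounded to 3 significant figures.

For a physical pendulum T = 2π√(I/(mgd)), with d = 1.030 m from pivot to centre of mass.
I_cm = mL²/12 = 6.13 × 2.42²/12 = 2.992 kg·m²; I = I_cm + md² = 2.992 + 6.13 × 1.030² = 9.495 kg·m².
T = 2π√(9.495/(6.13 × 9.79 × 1.030)) = 2.46 s.

2.46 s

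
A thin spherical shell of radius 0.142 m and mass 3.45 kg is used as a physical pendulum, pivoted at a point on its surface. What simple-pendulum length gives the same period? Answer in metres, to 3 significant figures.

0.237 m

The equivalent simple-pendulum length is L_eq = I/(md), where I is about the pivot and d = 0.1420 m.
I_cm = (2/3)mR² = 0.04638 kg·m², so I = I_cm + md² = 0.04638 + 0.06957 = 0.1159 kg·m².
L_eq = 0.1159/(3.45 × 0.1420) = 0.237 m.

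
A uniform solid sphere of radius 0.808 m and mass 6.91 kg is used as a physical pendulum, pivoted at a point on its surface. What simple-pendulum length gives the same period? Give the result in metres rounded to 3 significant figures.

The equivalent simple-pendulum length is L_eq = I/(md), where I is about the pivot and d = 0.8080 m.
I_cm = (2/5)mR² = 1.805 kg·m², so I = I_cm + md² = 1.805 + 4.511 = 6.316 kg·m².
L_eq = 6.316/(6.91 × 0.8080) = 1.13 m.

1.13 m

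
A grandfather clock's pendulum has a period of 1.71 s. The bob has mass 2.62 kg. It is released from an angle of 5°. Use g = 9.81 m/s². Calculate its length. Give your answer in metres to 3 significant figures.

0.727 m

From T = 2π√(L/g), L = gT²/(4π²) = 9.81 × 1.710²/(4π²) = 0.727 m.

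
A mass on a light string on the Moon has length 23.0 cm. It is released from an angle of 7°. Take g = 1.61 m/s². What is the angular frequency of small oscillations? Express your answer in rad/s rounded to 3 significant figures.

2.65 rad/s

ω = √(g/L) = √(1.61/0.230) = 2.65 rad/s.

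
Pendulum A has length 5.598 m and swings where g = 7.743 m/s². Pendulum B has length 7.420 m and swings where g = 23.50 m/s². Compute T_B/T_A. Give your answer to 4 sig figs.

T = 2π√(L/g), so T_B/T_A = √((L_B/g_B)/(L_A/g_A)) = √((7.420/23.50)/(5.598/7.743)) = 0.6609.

0.6609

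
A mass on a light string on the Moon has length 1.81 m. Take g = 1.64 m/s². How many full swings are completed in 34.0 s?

T = 2π√(L/g) = 2π√(1.81/1.64) = 6.601 s.
Number of complete oscillations = ⌊34.0/6.601⌋ = ⌊5.151⌋ = 5.

5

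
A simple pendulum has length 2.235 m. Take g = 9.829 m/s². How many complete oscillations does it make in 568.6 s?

T = 2π√(L/g) = 2π√(2.235/9.829) = 2.9962 s.
Number of complete oscillations = ⌊568.6/2.9962⌋ = ⌊189.78⌋ = 189.

189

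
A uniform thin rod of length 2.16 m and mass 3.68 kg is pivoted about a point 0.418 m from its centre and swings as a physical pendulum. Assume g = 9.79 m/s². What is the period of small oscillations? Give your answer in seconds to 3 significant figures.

2.33 s

For a physical pendulum T = 2π√(I/(mgd)), with d = 0.4180 m from pivot to centre of mass.
I_cm = mL²/12 = 3.68 × 2.16²/12 = 1.431 kg·m²; I = I_cm + md² = 1.431 + 3.68 × 0.4180² = 2.074 kg·m².
T = 2π√(2.074/(3.68 × 9.79 × 0.4180)) = 2.33 s.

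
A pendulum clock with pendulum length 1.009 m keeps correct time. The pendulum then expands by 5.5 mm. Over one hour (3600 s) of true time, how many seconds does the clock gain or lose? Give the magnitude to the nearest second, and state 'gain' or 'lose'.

lose 10 s

T ∝ √L, so T'/T = √(1.01450/1.009) = 1.00272.
In 3600 s of true time the clock registers 3600/1.00272 = 3590.2 s, so it loses 10 s.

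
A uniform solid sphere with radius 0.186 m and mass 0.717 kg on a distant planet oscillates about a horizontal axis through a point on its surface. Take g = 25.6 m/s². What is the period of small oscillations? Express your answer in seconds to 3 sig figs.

0.634 s

I_cm = (2/5)mr² = 0.009922 kg·m². The pivot is at distance d = 0.186 m from the centre of mass.
By the parallel-axis theorem, I = I_cm + md² = 0.009922 + 0.02481 = 0.03473 kg·m².
T = 2π√(I/(mgd)) = 2π√(0.03473/(0.717 × 25.6 × 0.186)) = 0.634 s.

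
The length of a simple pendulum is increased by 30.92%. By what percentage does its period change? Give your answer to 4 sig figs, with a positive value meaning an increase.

14.42%

T ∝ √L, so T'/T = √(1.3092) = 1.1442.
Percentage change in T = (1.1442 − 1) × 100% = 14.42%.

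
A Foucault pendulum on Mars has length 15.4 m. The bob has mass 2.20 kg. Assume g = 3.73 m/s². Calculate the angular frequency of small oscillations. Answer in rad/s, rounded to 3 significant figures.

0.492 rad/s

ω = √(g/L) = √(3.73/15.4) = 0.492 rad/s.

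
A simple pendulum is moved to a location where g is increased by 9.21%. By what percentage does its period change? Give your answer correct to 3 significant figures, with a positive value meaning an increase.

T ∝ 1/√g, so T'/T = 1/√(1.092) = 0.9569.
Percentage change in T = (0.9569 − 1) × 100% = -4.31%.

-4.31%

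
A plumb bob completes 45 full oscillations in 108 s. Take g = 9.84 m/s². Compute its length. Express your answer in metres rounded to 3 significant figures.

1.44 m

T = 108/45 = 2.400 s.
From T = 2π√(L/g), L = gT²/(4π²) = 9.84 × 2.400²/(4π²) = 1.44 m.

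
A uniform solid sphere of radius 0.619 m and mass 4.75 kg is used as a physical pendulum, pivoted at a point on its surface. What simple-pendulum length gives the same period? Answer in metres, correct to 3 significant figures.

The equivalent simple-pendulum length is L_eq = I/(md), where I is about the pivot and d = 0.6190 m.
I_cm = (2/5)mR² = 0.7280 kg·m², so I = I_cm + md² = 0.7280 + 1.820 = 2.548 kg·m².
L_eq = 2.548/(4.75 × 0.6190) = 0.867 m.

0.867 m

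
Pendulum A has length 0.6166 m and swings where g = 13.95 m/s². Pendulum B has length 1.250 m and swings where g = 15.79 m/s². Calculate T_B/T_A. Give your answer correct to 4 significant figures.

T = 2π√(L/g), so T_B/T_A = √((L_B/g_B)/(L_A/g_A)) = √((1.250/15.79)/(0.6166/13.95)) = 1.338.

1.338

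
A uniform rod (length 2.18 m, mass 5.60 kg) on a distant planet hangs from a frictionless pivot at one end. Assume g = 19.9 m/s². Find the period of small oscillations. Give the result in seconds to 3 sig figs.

1.70 s

For a physical pendulum T = 2π√(I/(mgd)), with d = 1.090 m from pivot to centre of mass.
I_cm = mL²/12 = 5.60 × 2.18²/12 = 2.218 kg·m²; I = I_cm + md² = 2.218 + 5.60 × 1.090² = 8.871 kg·m².
T = 2π√(8.871/(5.60 × 19.9 × 1.090)) = 1.70 s.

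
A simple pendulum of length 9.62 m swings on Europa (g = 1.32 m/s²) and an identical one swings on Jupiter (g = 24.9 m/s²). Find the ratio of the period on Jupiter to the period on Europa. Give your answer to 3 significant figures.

T ∝ 1/√g, so T₂/T₁ = √(g₁/g₂) = √(1.32/24.9) = 0.230.

0.230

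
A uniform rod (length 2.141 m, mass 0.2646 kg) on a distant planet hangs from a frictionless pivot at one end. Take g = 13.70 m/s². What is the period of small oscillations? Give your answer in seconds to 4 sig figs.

For a physical pendulum T = 2π√(I/(mgd)), with d = 1.0705 m from pivot to centre of mass.
I_cm = mL²/12 = 0.2646 × 2.141²/12 = 0.10107 kg·m²; I = I_cm + md² = 0.10107 + 0.2646 × 1.0705² = 0.40430 kg·m².
T = 2π√(0.40430/(0.2646 × 13.70 × 1.0705)) = 2.028 s.

2.028 s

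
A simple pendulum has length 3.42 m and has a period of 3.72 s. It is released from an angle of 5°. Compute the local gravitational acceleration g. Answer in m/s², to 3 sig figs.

9.76 m/s²

From T = 2π√(L/g), g = 4π²L/T² = 4π² × 3.42/3.720² = 9.76 m/s².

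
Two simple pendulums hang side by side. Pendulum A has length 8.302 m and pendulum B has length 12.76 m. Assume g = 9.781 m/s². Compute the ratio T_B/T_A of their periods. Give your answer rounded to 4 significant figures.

1.240

T ∝ √L, so T_B/T_A = √(L_B/L_A) = √(12.76/8.302) = 1.240.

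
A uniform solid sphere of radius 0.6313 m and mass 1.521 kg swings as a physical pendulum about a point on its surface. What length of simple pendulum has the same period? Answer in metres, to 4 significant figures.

The equivalent simple-pendulum length is L_eq = I/(md), where I is about the pivot and d = 0.63130 m.
I_cm = (2/5)mR² = 0.24247 kg·m², so I = I_cm + md² = 0.24247 + 0.60618 = 0.84865 kg·m².
L_eq = 0.84865/(1.521 × 0.63130) = 0.8838 m.

0.8838 m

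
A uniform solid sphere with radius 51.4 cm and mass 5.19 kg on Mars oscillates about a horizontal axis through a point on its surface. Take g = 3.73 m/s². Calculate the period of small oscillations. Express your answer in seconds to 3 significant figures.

I_cm = (2/5)mr² = 0.5485 kg·m². The pivot is at distance d = 0.514 m from the centre of mass.
By the parallel-axis theorem, I = I_cm + md² = 0.5485 + 1.371 = 1.920 kg·m².
T = 2π√(I/(mgd)) = 2π√(1.920/(5.19 × 3.73 × 0.514)) = 2.76 s.

2.76 s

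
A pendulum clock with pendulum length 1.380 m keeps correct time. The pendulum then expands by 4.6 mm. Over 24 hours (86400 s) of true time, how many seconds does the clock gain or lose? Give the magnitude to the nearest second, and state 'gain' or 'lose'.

T ∝ √L, so T'/T = √(1.38460/1.380) = 1.00167.
In 86400 s of true time the clock registers 86400/1.00167 = 86256.4 s, so it loses 144 s.

lose 144 s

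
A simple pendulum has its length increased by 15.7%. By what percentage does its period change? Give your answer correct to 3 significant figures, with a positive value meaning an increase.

T ∝ √L, so T'/T = √(1.157) = 1.076.
Percentage change in T = (1.076 − 1) × 100% = 7.56%.

7.56%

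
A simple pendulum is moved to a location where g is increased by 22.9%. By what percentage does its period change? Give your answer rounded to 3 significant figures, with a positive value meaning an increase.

T ∝ 1/√g, so T'/T = 1/√(1.229) = 0.9020.
Percentage change in T = (0.9020 − 1) × 100% = -9.80%.

-9.80%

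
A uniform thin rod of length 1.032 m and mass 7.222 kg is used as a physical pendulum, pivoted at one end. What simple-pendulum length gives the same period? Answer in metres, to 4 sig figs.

The equivalent simple-pendulum length is L_eq = I/(md), where I is about the pivot and d = 0.51600 m.
I_cm = (1/12)mL² = 0.64097 kg·m², so I = I_cm + md² = 0.64097 + 1.9229 = 2.5639 kg·m².
L_eq = 2.5639/(7.222 × 0.51600) = 0.6880 m.

0.6880 m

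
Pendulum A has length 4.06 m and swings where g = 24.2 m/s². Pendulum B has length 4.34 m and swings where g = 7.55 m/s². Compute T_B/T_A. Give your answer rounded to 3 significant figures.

1.85

T = 2π√(L/g), so T_B/T_A = √((L_B/g_B)/(L_A/g_A)) = √((4.34/7.55)/(4.06/24.2)) = 1.85.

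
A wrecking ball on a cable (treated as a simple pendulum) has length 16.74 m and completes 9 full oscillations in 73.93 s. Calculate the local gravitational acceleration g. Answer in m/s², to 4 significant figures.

9.794 m/s²

T = 73.93/9 = 8.2144 s.
From T = 2π√(L/g), g = 4π²L/T² = 4π² × 16.74/8.2144² = 9.794 m/s².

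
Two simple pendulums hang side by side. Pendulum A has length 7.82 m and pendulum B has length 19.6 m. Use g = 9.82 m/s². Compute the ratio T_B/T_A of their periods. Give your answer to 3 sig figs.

1.58

T ∝ √L, so T_B/T_A = √(L_B/L_A) = √(19.6/7.82) = 1.58.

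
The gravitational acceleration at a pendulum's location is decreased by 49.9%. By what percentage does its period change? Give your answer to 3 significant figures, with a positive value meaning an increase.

41.3%

T ∝ 1/√g, so T'/T = 1/√(0.5010) = 1.413.
Percentage change in T = (1.413 − 1) × 100% = 41.3%.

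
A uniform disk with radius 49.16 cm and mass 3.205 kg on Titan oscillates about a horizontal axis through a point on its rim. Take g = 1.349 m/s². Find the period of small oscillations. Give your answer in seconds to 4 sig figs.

4.645 s

I_cm = ½mr² = 0.38728 kg·m². The pivot is at distance d = 0.4916 m from the centre of mass.
By the parallel-axis theorem, I = I_cm + md² = 0.38728 + 0.77455 = 1.1618 kg·m².
T = 2π√(I/(mgd)) = 2π√(1.1618/(3.205 × 1.349 × 0.4916)) = 4.645 s.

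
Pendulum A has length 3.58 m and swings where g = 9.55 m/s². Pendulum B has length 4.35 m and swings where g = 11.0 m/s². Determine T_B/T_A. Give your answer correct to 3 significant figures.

1.03

T = 2π√(L/g), so T_B/T_A = √((L_B/g_B)/(L_A/g_A)) = √((4.35/11.0)/(3.58/9.55)) = 1.03.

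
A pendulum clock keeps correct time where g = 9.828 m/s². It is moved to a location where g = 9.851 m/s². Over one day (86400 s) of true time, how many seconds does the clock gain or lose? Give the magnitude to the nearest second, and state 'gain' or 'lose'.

gain 101 s

The clock's period scales as T ∝ 1/√g, so T'/T = √(9.828/9.851) = 0.998832.
In 86400 s of true time the clock registers 86400/0.998832 = 86501.0 s, so it gains 101 s.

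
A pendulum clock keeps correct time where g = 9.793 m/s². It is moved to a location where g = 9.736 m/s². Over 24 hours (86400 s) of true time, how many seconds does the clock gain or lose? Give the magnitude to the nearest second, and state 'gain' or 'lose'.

lose 252 s

The clock's period scales as T ∝ 1/√g, so T'/T = √(9.793/9.736) = 1.00292.
In 86400 s of true time the clock registers 86400/1.00292 = 86148.2 s, so it loses 252 s.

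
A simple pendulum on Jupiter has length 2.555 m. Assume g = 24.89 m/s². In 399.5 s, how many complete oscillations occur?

198

T = 2π√(L/g) = 2π√(2.555/24.89) = 2.0131 s.
Number of complete oscillations = ⌊399.5/2.0131⌋ = ⌊198.45⌋ = 198.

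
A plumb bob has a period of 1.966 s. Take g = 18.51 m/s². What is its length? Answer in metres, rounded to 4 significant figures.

1.812 m

From T = 2π√(L/g), L = gT²/(4π²) = 18.51 × 1.9660²/(4π²) = 1.812 m.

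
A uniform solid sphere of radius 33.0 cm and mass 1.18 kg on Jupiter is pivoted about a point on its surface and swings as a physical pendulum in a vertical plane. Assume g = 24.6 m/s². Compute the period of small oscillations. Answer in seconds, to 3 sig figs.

0.861 s

I_cm = (2/5)mr² = 0.05140 kg·m². The pivot is at distance d = 0.330 m from the centre of mass.
By the parallel-axis theorem, I = I_cm + md² = 0.05140 + 0.1285 = 0.1799 kg·m².
T = 2π√(I/(mgd)) = 2π√(0.1799/(1.18 × 24.6 × 0.330)) = 0.861 s.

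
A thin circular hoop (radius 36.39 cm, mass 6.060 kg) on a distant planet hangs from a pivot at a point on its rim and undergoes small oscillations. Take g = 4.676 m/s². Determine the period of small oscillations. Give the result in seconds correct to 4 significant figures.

2.479 s

I_cm = mr² = 0.80248 kg·m². The pivot is at distance d = 0.3639 m from the centre of mass.
By the parallel-axis theorem, I = I_cm + md² = 0.80248 + 0.80248 = 1.6050 kg·m².
T = 2π√(I/(mgd)) = 2π√(1.6050/(6.060 × 4.676 × 0.3639)) = 2.479 s.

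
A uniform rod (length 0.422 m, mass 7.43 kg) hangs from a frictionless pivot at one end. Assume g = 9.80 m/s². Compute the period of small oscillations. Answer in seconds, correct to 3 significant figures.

For a physical pendulum T = 2π√(I/(mgd)), with d = 0.2110 m from pivot to centre of mass.
I_cm = mL²/12 = 7.43 × 0.422²/12 = 0.1103 kg·m²; I = I_cm + md² = 0.1103 + 7.43 × 0.2110² = 0.4411 kg·m².
T = 2π√(0.4411/(7.43 × 9.80 × 0.2110)) = 1.06 s.

1.06 s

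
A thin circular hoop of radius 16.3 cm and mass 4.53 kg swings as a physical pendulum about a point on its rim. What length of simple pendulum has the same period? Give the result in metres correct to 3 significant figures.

0.326 m

The equivalent simple-pendulum length is L_eq = I/(md), where I is about the pivot and d = 0.1630 m.
I_cm = mR² = 0.1204 kg·m², so I = I_cm + md² = 0.1204 + 0.1204 = 0.2407 kg·m².
L_eq = 0.2407/(4.53 × 0.1630) = 0.326 m.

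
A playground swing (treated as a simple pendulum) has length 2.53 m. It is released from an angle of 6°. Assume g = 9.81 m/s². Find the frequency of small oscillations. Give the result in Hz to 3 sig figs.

0.313 Hz

T = 2π√(L/g) = 2π√(2.53/9.81) = 3.191 s, so f = 1/T = 0.313 Hz.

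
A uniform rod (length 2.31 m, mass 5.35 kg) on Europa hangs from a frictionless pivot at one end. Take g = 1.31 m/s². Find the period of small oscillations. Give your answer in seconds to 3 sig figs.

For a physical pendulum T = 2π√(I/(mgd)), with d = 1.155 m from pivot to centre of mass.
I_cm = mL²/12 = 5.35 × 2.31²/12 = 2.379 kg·m²; I = I_cm + md² = 2.379 + 5.35 × 1.155² = 9.516 kg·m².
T = 2π√(9.516/(5.35 × 1.31 × 1.155)) = 6.81 s.

6.81 s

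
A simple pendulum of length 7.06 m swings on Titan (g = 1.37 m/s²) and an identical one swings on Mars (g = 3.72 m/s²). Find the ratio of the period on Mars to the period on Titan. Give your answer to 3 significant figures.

0.607

T ∝ 1/√g, so T₂/T₁ = √(g₁/g₂) = √(1.37/3.72) = 0.607.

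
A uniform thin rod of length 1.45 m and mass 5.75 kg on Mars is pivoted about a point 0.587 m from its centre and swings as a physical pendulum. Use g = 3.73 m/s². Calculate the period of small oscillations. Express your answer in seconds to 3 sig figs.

3.06 s

For a physical pendulum T = 2π√(I/(mgd)), with d = 0.5870 m from pivot to centre of mass.
I_cm = mL²/12 = 5.75 × 1.45²/12 = 1.007 kg·m²; I = I_cm + md² = 1.007 + 5.75 × 0.5870² = 2.989 kg·m².
T = 2π√(2.989/(5.75 × 3.73 × 0.5870)) = 3.06 s.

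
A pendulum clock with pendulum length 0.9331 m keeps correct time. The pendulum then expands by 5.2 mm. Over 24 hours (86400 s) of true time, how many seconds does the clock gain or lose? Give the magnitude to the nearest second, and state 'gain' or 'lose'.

T ∝ √L, so T'/T = √(0.93830/0.9331) = 1.00278.
In 86400 s of true time the clock registers 86400/1.00278 = 86160.3 s, so it loses 240 s.

lose 240 s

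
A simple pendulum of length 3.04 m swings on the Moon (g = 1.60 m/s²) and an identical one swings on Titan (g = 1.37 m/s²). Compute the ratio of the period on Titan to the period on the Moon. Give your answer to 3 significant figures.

T ∝ 1/√g, so T₂/T₁ = √(g₁/g₂) = √(1.60/1.37) = 1.08.

1.08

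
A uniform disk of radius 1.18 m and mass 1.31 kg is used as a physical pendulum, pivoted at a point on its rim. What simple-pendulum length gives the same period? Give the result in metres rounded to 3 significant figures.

The equivalent simple-pendulum length is L_eq = I/(md), where I is about the pivot and d = 1.180 m.
I_cm = ½mR² = 0.9120 kg·m², so I = I_cm + md² = 0.9120 + 1.824 = 2.736 kg·m².
L_eq = 2.736/(1.31 × 1.180) = 1.77 m.

1.77 m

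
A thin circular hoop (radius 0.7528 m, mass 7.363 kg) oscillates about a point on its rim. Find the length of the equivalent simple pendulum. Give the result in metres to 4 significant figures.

The equivalent simple-pendulum length is L_eq = I/(md), where I is about the pivot and d = 0.75280 m.
I_cm = mR² = 4.1727 kg·m², so I = I_cm + md² = 4.1727 + 4.1727 = 8.3453 kg·m².
L_eq = 8.3453/(7.363 × 0.75280) = 1.506 m.

1.506 m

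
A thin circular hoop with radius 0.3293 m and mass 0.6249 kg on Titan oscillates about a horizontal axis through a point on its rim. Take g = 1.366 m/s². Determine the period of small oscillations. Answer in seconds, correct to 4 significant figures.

4.363 s

I_cm = mr² = 0.067763 kg·m². The pivot is at distance d = 0.3293 m from the centre of mass.
By the parallel-axis theorem, I = I_cm + md² = 0.067763 + 0.067763 = 0.13553 kg·m².
T = 2π√(I/(mgd)) = 2π√(0.13553/(0.6249 × 1.366 × 0.3293)) = 4.363 s.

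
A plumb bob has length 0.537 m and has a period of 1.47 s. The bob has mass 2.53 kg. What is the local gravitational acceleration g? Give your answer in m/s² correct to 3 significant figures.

From T = 2π√(L/g), g = 4π²L/T² = 4π² × 0.537/1.470² = 9.81 m/s².

9.81 m/s²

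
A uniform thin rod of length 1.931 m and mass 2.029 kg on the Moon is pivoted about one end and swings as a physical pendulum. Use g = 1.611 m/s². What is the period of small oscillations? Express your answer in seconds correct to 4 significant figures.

For a physical pendulum T = 2π√(I/(mgd)), with d = 0.96550 m from pivot to centre of mass.
I_cm = mL²/12 = 2.029 × 1.931²/12 = 0.63047 kg·m²; I = I_cm + md² = 0.63047 + 2.029 × 0.96550² = 2.5219 kg·m².
T = 2π√(2.5219/(2.029 × 1.611 × 0.96550)) = 5.617 s.

5.617 s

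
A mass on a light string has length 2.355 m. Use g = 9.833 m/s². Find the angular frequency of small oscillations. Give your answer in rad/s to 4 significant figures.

2.043 rad/s

ω = √(g/L) = √(9.833/2.355) = 2.043 rad/s.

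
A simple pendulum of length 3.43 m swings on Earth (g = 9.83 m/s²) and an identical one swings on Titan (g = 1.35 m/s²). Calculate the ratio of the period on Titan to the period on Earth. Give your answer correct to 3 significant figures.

2.70

T ∝ 1/√g, so T₂/T₁ = √(g₁/g₂) = √(9.83/1.35) = 2.70.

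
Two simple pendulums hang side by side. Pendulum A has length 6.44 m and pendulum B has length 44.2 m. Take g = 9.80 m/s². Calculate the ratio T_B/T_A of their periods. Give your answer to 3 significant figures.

2.62

T ∝ √L, so T_B/T_A = √(L_B/L_A) = √(44.2/6.44) = 2.62.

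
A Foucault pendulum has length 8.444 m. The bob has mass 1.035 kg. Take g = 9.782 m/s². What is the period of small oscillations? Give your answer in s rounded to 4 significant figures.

T = 2π√(L/g) = 2π√(8.444/9.782) = 2π × 0.92910 = 5.838 s.

5.838 s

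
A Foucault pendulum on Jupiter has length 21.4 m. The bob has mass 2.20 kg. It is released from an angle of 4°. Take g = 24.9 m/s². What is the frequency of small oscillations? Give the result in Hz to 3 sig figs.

T = 2π√(L/g) = 2π√(21.4/24.9) = 5.825 s, so f = 1/T = 0.172 Hz.

0.172 Hz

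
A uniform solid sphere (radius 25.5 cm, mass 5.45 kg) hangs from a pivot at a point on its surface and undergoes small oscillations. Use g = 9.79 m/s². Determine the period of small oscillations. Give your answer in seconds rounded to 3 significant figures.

I_cm = (2/5)mr² = 0.1418 kg·m². The pivot is at distance d = 0.255 m from the centre of mass.
By the parallel-axis theorem, I = I_cm + md² = 0.1418 + 0.3544 = 0.4961 kg·m².
T = 2π√(I/(mgd)) = 2π√(0.4961/(5.45 × 9.79 × 0.255)) = 1.20 s.

1.20 s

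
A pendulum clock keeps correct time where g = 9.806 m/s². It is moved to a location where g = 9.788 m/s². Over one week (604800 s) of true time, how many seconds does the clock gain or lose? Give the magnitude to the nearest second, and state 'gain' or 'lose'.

The clock's period scales as T ∝ 1/√g, so T'/T = √(9.806/9.788) = 1.00092.
In 604800 s of true time the clock registers 604800/1.00092 = 604244.7 s, so it loses 555 s.

lose 555 s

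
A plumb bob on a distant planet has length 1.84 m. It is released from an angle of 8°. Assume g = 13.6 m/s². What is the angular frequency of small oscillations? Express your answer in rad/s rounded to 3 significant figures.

2.72 rad/s

ω = √(g/L) = √(13.6/1.84) = 2.72 rad/s.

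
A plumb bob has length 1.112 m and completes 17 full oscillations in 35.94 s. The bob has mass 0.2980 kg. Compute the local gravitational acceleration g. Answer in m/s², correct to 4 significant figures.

9.822 m/s²

T = 35.94/17 = 2.1141 s.
From T = 2π√(L/g), g = 4π²L/T² = 4π² × 1.112/2.1141² = 9.822 m/s².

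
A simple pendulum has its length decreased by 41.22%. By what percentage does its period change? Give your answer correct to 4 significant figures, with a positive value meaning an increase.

T ∝ √L, so T'/T = √(0.58780) = 0.76668.
Percentage change in T = (0.76668 − 1) × 100% = -23.33%.

-23.33%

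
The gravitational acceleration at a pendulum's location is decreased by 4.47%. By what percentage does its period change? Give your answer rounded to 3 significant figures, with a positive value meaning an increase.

2.31%

T ∝ 1/√g, so T'/T = 1/√(0.9553) = 1.023.
Percentage change in T = (1.023 − 1) × 100% = 2.31%.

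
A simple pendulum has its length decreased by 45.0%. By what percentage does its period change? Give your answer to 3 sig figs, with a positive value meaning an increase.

-25.8%

T ∝ √L, so T'/T = √(0.5500) = 0.7416.
Percentage change in T = (0.7416 − 1) × 100% = -25.8%.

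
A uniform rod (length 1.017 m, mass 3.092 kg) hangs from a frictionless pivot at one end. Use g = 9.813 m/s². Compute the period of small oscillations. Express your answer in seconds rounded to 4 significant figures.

1.652 s

For a physical pendulum T = 2π√(I/(mgd)), with d = 0.50850 m from pivot to centre of mass.
I_cm = mL²/12 = 3.092 × 1.017²/12 = 0.26650 kg·m²; I = I_cm + md² = 0.26650 + 3.092 × 0.50850² = 1.0660 kg·m².
T = 2π√(1.0660/(3.092 × 9.813 × 0.50850)) = 1.652 s.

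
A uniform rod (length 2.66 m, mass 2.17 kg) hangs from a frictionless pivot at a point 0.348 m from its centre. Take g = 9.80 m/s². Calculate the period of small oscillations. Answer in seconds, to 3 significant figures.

For a physical pendulum T = 2π√(I/(mgd)), with d = 0.3480 m from pivot to centre of mass.
I_cm = mL²/12 = 2.17 × 2.66²/12 = 1.280 kg·m²; I = I_cm + md² = 1.280 + 2.17 × 0.3480² = 1.542 kg·m².
T = 2π√(1.542/(2.17 × 9.80 × 0.3480)) = 2.87 s.

2.87 s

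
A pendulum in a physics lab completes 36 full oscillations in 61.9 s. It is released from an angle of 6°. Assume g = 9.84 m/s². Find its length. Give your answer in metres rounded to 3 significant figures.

T = 61.9/36 = 1.719 s.
From T = 2π√(L/g), L = gT²/(4π²) = 9.84 × 1.719²/(4π²) = 0.737 m.

0.737 m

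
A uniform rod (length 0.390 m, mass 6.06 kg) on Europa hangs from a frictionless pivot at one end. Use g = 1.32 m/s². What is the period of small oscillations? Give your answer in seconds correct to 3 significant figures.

For a physical pendulum T = 2π√(I/(mgd)), with d = 0.1950 m from pivot to centre of mass.
I_cm = mL²/12 = 6.06 × 0.390²/12 = 0.07681 kg·m²; I = I_cm + md² = 0.07681 + 6.06 × 0.1950² = 0.3072 kg·m².
T = 2π√(0.3072/(6.06 × 1.32 × 0.1950)) = 2.79 s.

2.79 s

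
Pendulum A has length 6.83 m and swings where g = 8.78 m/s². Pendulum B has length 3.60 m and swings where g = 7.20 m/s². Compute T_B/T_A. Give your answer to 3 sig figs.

T = 2π√(L/g), so T_B/T_A = √((L_B/g_B)/(L_A/g_A)) = √((3.60/7.20)/(6.83/8.78)) = 0.802.

0.802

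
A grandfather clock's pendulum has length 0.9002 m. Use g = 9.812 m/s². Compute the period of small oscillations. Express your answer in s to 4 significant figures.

1.903 s

T = 2π√(L/g) = 2π√(0.9002/9.812) = 2π × 0.30289 = 1.903 s.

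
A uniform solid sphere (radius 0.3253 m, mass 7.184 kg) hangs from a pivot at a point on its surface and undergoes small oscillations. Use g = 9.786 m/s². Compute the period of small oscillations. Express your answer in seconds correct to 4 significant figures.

1.355 s

I_cm = (2/5)mr² = 0.30408 kg·m². The pivot is at distance d = 0.3253 m from the centre of mass.
By the parallel-axis theorem, I = I_cm + md² = 0.30408 + 0.76021 = 1.0643 kg·m².
T = 2π√(I/(mgd)) = 2π√(1.0643/(7.184 × 9.786 × 0.3253)) = 1.355 s.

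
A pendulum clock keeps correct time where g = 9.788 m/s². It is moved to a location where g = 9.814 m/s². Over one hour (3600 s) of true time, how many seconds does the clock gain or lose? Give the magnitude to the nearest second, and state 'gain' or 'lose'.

The clock's period scales as T ∝ 1/√g, so T'/T = √(9.788/9.814) = 0.998674.
In 3600 s of true time the clock registers 3600/0.998674 = 3604.8 s, so it gains 5 s.

gain 5 s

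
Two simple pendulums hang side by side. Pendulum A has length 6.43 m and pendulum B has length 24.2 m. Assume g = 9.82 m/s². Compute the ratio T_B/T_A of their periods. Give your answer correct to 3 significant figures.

1.94

T ∝ √L, so T_B/T_A = √(L_B/L_A) = √(24.2/6.43) = 1.94.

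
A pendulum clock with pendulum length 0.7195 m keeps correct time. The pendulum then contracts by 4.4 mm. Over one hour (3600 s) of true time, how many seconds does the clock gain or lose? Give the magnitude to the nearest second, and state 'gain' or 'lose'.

gain 11 s

T ∝ √L, so T'/T = √(0.71510/0.7195) = 0.996938.
In 3600 s of true time the clock registers 3600/0.996938 = 3611.1 s, so it gains 11 s.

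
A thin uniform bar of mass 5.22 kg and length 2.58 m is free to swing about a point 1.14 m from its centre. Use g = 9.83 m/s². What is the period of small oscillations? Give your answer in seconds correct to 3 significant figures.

2.56 s

For a physical pendulum T = 2π√(I/(mgd)), with d = 1.140 m from pivot to centre of mass.
I_cm = mL²/12 = 5.22 × 2.58²/12 = 2.896 kg·m²; I = I_cm + md² = 2.896 + 5.22 × 1.140² = 9.679 kg·m².
T = 2π√(9.679/(5.22 × 9.83 × 1.140)) = 2.56 s.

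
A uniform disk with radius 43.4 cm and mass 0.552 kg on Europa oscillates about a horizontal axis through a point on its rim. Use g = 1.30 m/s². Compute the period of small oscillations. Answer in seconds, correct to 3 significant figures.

I_cm = ½mr² = 0.05199 kg·m². The pivot is at distance d = 0.434 m from the centre of mass.
By the parallel-axis theorem, I = I_cm + md² = 0.05199 + 0.1040 = 0.1560 kg·m².
T = 2π√(I/(mgd)) = 2π√(0.1560/(0.552 × 1.30 × 0.434)) = 4.45 s.

4.45 s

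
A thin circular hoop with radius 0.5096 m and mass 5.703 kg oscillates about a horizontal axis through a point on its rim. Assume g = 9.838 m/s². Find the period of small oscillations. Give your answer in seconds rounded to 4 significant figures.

I_cm = mr² = 1.4810 kg·m². The pivot is at distance d = 0.5096 m from the centre of mass.
By the parallel-axis theorem, I = I_cm + md² = 1.4810 + 1.4810 = 2.9620 kg·m².
T = 2π√(I/(mgd)) = 2π√(2.9620/(5.703 × 9.838 × 0.5096)) = 2.022 s.

2.022 s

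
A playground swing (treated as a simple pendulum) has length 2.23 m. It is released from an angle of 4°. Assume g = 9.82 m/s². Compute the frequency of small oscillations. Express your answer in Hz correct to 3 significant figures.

0.334 Hz

T = 2π√(L/g) = 2π√(2.23/9.82) = 2.994 s, so f = 1/T = 0.334 Hz.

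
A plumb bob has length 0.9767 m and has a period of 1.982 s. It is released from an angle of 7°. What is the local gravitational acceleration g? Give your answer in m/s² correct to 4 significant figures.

From T = 2π√(L/g), g = 4π²L/T² = 4π² × 0.9767/1.9820² = 9.816 m/s².

9.816 m/s²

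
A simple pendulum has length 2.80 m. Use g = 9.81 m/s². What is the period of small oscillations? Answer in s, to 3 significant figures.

3.36 s

T = 2π√(L/g) = 2π√(2.80/9.81) = 2π × 0.5342 = 3.36 s.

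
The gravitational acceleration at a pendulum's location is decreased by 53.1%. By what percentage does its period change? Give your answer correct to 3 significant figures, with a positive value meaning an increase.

T ∝ 1/√g, so T'/T = 1/√(0.4690) = 1.460.
Percentage change in T = (1.460 − 1) × 100% = 46.0%.

46.0%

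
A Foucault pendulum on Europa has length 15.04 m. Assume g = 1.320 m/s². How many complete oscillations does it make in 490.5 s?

T = 2π√(L/g) = 2π√(15.04/1.320) = 21.209 s.
Number of complete oscillations = ⌊490.5/21.209⌋ = ⌊23.127⌋ = 23.

23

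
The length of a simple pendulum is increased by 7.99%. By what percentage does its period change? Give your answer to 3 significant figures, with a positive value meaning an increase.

T ∝ √L, so T'/T = √(1.080) = 1.039.
Percentage change in T = (1.039 − 1) × 100% = 3.92%.

3.92%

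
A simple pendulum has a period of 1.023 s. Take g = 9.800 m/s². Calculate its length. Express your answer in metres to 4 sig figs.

From T = 2π√(L/g), L = gT²/(4π²) = 9.800 × 1.0230²/(4π²) = 0.2598 m.

0.2598 m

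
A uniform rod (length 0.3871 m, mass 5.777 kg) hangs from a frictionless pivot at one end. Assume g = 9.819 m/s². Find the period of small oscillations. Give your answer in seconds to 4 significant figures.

For a physical pendulum T = 2π√(I/(mgd)), with d = 0.19355 m from pivot to centre of mass.
I_cm = mL²/12 = 5.777 × 0.3871²/12 = 0.072139 kg·m²; I = I_cm + md² = 0.072139 + 5.777 × 0.19355² = 0.28855 kg·m².
T = 2π√(0.28855/(5.777 × 9.819 × 0.19355)) = 1.019 s.

1.019 s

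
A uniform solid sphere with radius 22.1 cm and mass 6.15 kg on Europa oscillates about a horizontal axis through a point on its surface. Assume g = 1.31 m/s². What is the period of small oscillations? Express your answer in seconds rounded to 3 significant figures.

3.05 s

I_cm = (2/5)mr² = 0.1201 kg·m². The pivot is at distance d = 0.221 m from the centre of mass.
By the parallel-axis theorem, I = I_cm + md² = 0.1201 + 0.3004 = 0.4205 kg·m².
T = 2π√(I/(mgd)) = 2π√(0.4205/(6.15 × 1.31 × 0.221)) = 3.05 s.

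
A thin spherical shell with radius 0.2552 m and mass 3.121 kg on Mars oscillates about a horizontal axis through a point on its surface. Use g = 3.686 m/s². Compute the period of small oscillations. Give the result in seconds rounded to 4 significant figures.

2.134 s

I_cm = (2/3)mr² = 0.13551 kg·m². The pivot is at distance d = 0.2552 m from the centre of mass.
By the parallel-axis theorem, I = I_cm + md² = 0.13551 + 0.20326 = 0.33877 kg·m².
T = 2π√(I/(mgd)) = 2π√(0.33877/(3.121 × 3.686 × 0.2552)) = 2.134 s.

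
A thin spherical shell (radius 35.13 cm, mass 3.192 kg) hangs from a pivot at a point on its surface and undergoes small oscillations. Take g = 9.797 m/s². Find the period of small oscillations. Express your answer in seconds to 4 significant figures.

1.536 s

I_cm = (2/3)mr² = 0.26262 kg·m². The pivot is at distance d = 0.3513 m from the centre of mass.
By the parallel-axis theorem, I = I_cm + md² = 0.26262 + 0.39393 = 0.65655 kg·m².
T = 2π√(I/(mgd)) = 2π√(0.65655/(3.192 × 9.797 × 0.3513)) = 1.536 s.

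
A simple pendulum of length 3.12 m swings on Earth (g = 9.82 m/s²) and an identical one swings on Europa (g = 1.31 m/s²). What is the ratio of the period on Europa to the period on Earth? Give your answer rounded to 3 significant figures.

T ∝ 1/√g, so T₂/T₁ = √(g₁/g₂) = √(9.82/1.31) = 2.74.

2.74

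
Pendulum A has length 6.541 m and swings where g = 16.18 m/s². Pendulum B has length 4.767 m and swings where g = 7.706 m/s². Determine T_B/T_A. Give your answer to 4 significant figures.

T = 2π√(L/g), so T_B/T_A = √((L_B/g_B)/(L_A/g_A)) = √((4.767/7.706)/(6.541/16.18)) = 1.237.

1.237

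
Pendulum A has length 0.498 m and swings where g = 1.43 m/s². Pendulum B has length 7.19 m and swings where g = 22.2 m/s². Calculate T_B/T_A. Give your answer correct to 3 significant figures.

0.964

T = 2π√(L/g), so T_B/T_A = √((L_B/g_B)/(L_A/g_A)) = √((7.19/22.2)/(0.498/1.43)) = 0.964.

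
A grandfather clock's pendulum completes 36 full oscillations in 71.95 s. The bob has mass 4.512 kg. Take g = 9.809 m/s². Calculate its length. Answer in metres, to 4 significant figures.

T = 71.95/36 = 1.9986 s.
From T = 2π√(L/g), L = gT²/(4π²) = 9.809 × 1.9986²/(4π²) = 0.9925 m.

0.9925 m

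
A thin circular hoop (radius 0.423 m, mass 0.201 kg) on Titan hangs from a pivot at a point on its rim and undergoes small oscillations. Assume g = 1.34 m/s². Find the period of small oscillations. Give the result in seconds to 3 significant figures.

4.99 s

I_cm = mr² = 0.03596 kg·m². The pivot is at distance d = 0.423 m from the centre of mass.
By the parallel-axis theorem, I = I_cm + md² = 0.03596 + 0.03596 = 0.07193 kg·m².
T = 2π√(I/(mgd)) = 2π√(0.07193/(0.201 × 1.34 × 0.423)) = 4.99 s.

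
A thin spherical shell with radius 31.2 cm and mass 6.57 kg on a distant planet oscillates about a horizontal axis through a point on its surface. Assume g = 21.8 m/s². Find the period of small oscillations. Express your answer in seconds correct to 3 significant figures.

0.970 s

I_cm = (2/3)mr² = 0.4264 kg·m². The pivot is at distance d = 0.312 m from the centre of mass.
By the parallel-axis theorem, I = I_cm + md² = 0.4264 + 0.6396 = 1.066 kg·m².
T = 2π√(I/(mgd)) = 2π√(1.066/(6.57 × 21.8 × 0.312)) = 0.970 s.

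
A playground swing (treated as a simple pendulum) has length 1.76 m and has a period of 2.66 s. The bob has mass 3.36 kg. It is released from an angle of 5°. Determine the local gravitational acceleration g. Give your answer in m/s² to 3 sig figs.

9.82 m/s²

From T = 2π√(L/g), g = 4π²L/T² = 4π² × 1.76/2.660² = 9.82 m/s².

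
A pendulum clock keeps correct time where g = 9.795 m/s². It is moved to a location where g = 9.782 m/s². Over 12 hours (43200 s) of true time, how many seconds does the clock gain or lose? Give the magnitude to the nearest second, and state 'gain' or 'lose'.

lose 29 s

The clock's period scales as T ∝ 1/√g, so T'/T = √(9.795/9.782) = 1.00066.
In 43200 s of true time the clock registers 43200/1.00066 = 43171.3 s, so it loses 29 s.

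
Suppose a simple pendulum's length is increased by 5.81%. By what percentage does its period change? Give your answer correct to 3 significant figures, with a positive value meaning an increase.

T ∝ √L, so T'/T = √(1.058) = 1.029.
Percentage change in T = (1.029 − 1) × 100% = 2.86%.

2.86%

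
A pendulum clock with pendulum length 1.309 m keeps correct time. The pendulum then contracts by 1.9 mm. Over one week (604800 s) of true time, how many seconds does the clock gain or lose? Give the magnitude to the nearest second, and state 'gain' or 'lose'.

T ∝ √L, so T'/T = √(1.30710/1.309) = 0.999274.
In 604800 s of true time the clock registers 604800/0.999274 = 605239.4 s, so it gains 439 s.

gain 439 s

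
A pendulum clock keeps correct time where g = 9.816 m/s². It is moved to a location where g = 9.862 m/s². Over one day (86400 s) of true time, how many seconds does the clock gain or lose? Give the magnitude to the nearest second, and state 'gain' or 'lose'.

gain 202 s

The clock's period scales as T ∝ 1/√g, so T'/T = √(9.816/9.862) = 0.997665.
In 86400 s of true time the clock registers 86400/0.997665 = 86602.2 s, so it gains 202 s.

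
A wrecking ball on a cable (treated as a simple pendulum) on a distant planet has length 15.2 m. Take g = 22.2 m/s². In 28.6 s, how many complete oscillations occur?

5

T = 2π√(L/g) = 2π√(15.2/22.2) = 5.199 s.
Number of complete oscillations = ⌊28.6/5.199⌋ = ⌊5.501⌋ = 5.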